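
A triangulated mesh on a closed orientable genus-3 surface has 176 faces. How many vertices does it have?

84

χ = 2 − 2·3 = -4, and every face is a triangle so 3F = 2E.
E = 3·176/2 = 264. Then V = -4 + E − F = -4 + 264 − 176 = 84.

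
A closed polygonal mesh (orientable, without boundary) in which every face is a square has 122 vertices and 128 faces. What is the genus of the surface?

Every face is a square, so 2E = 4·128 = 512, giving E = 256.
χ = V − E + F = 122 − 256 + 128 = -6.
For a closed orientable surface χ = 2 − 2g, so g = (2 − (-6))/2 = 4.

4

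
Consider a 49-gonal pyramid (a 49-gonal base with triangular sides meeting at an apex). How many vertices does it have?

A pyramid on an n-gon base has one n-gon and n triangles: V = 49 + 1 = 50, E = 2·49 = 98, F = 49 + 1 = 50.

50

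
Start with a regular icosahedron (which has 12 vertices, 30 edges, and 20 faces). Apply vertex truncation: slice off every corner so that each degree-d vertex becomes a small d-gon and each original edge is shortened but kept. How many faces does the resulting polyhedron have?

32

Truncation replaces each original edge-end by a new vertex, so V′ = 2E = 60.
Each original edge survives, and each old vertex of degree d contributes d new edges; summing degrees gives Σd = 2E, so E′ = E + 2E = 3E = 90.
Each original face survives and each original vertex becomes one new face: F′ = F + V = 32.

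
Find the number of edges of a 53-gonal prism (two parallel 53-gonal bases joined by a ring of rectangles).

A prism on an n-gon has two n-gon bases and n rectangular sides: V = 2·53 = 106, E = 3·53 = 159, F = 53 + 2 = 55.
Check: V − E + F = 106 − 159 + 55 = 2.

159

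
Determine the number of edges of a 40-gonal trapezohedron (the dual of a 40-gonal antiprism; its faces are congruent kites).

160

The n-trapezohedron (dual of the n-antiprism) has V = 2·40 + 2 = 82, E = 4·40 = 160, F = 2·40 = 80.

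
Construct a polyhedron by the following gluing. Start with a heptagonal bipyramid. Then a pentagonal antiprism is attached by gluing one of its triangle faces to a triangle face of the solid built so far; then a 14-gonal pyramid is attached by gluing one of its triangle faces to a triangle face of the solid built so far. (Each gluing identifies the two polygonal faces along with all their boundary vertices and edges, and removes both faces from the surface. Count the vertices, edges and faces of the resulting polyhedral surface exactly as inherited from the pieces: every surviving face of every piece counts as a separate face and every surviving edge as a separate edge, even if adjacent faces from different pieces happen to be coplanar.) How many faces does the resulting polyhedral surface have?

37

A heptagonal bipyramid: V=9, E=21, F=14.
Attach a pentagonal antiprism (V=10, E=20, F=12) along a 3-gon: merge 3 vertices and 3 edges, delete both glued faces → V=16, E=38, F=24.
Attach a 14-gonal pyramid (V=15, E=28, F=15) along a 3-gon: merge 3 vertices and 3 edges, delete both glued faces → V=28, E=63, F=37.
Check: V − E + F = 28 − 63 + 37 = 2.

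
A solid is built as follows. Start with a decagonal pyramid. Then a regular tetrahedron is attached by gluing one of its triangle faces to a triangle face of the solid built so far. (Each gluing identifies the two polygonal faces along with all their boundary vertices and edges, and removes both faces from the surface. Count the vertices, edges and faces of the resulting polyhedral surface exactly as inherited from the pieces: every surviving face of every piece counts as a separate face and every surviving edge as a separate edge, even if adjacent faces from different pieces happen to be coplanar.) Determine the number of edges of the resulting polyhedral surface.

A decagonal pyramid: V=11, E=20, F=11.
Attach a regular tetrahedron (V=4, E=6, F=4) along a 3-gon: merge 3 vertices and 3 edges, delete both glued faces → V=12, E=23, F=13.
Check: V − E + F = 12 − 23 + 13 = 2.

23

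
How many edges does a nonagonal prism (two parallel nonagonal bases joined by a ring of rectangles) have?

27

A prism on an n-gon has two n-gon bases and n rectangular sides: V = 2·9 = 18, E = 3·9 = 27, F = 9 + 2 = 11.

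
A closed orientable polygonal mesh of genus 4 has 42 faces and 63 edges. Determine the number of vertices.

15

For a closed orientable surface of genus 4, χ = 2 − 2·4 = -6.
V = -6 + E − F = -6 + 63 − 42 = 15.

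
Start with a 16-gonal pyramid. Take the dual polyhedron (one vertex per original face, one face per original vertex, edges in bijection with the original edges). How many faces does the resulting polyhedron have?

The base solid has V = 17, E = 32, F = 17.
The dual swaps V and F and preserves E: V′ = F = 17, E′ = E = 32, F′ = V = 17.

17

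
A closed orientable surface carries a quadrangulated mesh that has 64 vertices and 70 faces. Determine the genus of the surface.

Every face is a square, so 2E = 4·70 = 280, giving E = 140.
χ = V − E + F = 64 − 140 + 70 = -6.
For a closed orientable surface χ = 2 − 2g, so g = (2 − (-6))/2 = 4.

4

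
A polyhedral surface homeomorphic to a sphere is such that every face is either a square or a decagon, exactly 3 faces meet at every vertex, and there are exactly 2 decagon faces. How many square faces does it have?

10

Let x be the number of squares; then F = 2 + x.
Edge–face incidences: 2E = 10·2 + 4·x = 20 + 4x.
Every vertex has degree 3, so 3V = 2E.
Euler: V − E + F = 2 ⇒ (2E)/3 − E + (2 + x) = 2.
Multiply by 6: 2·(2E) − 3·(2E) + 6·(2 + x) = 12, i.e. 12 + 6x − (20 + 4x) = 12.
Collecting terms: 2x − 8 = 12, so 2x = 20, so x = 10.
Then 2E = 20 + 4·10 = 60, so E = 30, V = 2E/3 = 20, F = 2 + 10 = 12.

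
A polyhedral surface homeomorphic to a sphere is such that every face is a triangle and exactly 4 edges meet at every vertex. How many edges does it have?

12

Each face has 3 edges and each edge borders two faces, so 2E = 3F.
Each vertex has degree 4, so 4V = 2E and hence V = 3F/4.
Euler: V − E + F = 2 ⇒ (3F/4) − (3F/2) + F = 2.
Multiply by 8: (6 − 12 + 8)F = 16, i.e. 2F = 16.
So F = 8, E = 3·8/2 = 12, V = 3·8/4 = 6.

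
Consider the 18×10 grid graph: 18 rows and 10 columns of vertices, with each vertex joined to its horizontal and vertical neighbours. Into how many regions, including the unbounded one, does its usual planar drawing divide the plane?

154

The grid has V = 18·10 = 180 vertices and E = 18·9 + 10·17 = 332 edges.
F = 2 − V + E = 2 − 180 + 332 = 154.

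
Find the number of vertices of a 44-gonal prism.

88

A prism on an n-gon has two n-gon bases and n rectangular sides: V = 2·44 = 88, E = 3·44 = 132, F = 44 + 2 = 46.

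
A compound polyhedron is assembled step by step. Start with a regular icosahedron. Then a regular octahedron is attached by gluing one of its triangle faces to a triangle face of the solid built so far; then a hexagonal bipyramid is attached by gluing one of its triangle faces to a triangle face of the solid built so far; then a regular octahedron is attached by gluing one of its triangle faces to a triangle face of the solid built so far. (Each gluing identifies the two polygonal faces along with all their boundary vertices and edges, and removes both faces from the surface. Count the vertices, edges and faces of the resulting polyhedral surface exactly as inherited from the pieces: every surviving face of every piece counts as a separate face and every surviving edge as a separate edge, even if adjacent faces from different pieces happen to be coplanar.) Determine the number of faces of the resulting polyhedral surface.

A regular icosahedron: V=12, E=30, F=20.
Attach a regular octahedron (V=6, E=12, F=8) along a 3-gon: merge 3 vertices and 3 edges, delete both glued faces → V=15, E=39, F=26.
Attach a hexagonal bipyramid (V=8, E=18, F=12) along a 3-gon: merge 3 vertices and 3 edges, delete both glued faces → V=20, E=54, F=36.
Attach a regular octahedron (V=6, E=12, F=8) along a 3-gon: merge 3 vertices and 3 edges, delete both glued faces → V=23, E=63, F=42.
Check: V − E + F = 23 − 63 + 42 = 2.

42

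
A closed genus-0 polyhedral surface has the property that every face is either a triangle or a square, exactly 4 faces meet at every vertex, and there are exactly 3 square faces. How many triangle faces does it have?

8

Let x be the number of triangles; then F = 3 + x.
Edge–face incidences: 2E = 4·3 + 3·x = 12 + 3x.
Every vertex has degree 4, so 4V = 2E.
Euler: V − E + F = 2 ⇒ (2E)/4 − E + (3 + x) = 2.
Multiply by 8: 2·(2E) − 4·(2E) + 8·(3 + x) = 16, i.e. 24 + 8x − 2·(12 + 3x) = 16.
Collecting terms: 2x = 16, so x = 8.
Then 2E = 12 + 3·8 = 36, so E = 18, V = 2E/4 = 9, F = 3 + 8 = 11.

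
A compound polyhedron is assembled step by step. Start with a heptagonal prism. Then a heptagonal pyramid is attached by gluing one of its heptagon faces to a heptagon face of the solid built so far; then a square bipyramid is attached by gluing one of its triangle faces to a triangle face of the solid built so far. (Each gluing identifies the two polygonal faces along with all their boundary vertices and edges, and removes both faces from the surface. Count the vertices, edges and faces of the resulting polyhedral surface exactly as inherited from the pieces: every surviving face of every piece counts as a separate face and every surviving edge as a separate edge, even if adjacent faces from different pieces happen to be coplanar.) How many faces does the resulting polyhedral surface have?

A heptagonal prism: V=14, E=21, F=9.
Attach a heptagonal pyramid (V=8, E=14, F=8) along a 7-gon: merge 7 vertices and 7 edges, delete both glued faces → V=15, E=28, F=15.
Attach a square bipyramid (V=6, E=12, F=8) along a 3-gon: merge 3 vertices and 3 edges, delete both glued faces → V=18, E=37, F=21.
Check: V − E + F = 18 − 37 + 21 = 2.

21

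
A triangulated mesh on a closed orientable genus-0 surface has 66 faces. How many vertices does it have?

χ = 2 − 2·0 = 2, and every face is a triangle so 3F = 2E.
E = 3·66/2 = 99. Then V = 2 + E − F = 2 + 99 − 66 = 35.

35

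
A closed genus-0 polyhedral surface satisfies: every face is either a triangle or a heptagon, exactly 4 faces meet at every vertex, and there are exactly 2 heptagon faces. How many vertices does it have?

14

Let x be the number of triangles; then F = 2 + x.
Edge–face incidences: 2E = 7·2 + 3·x = 14 + 3x.
Every vertex has degree 4, so 4V = 2E.
Euler: V − E + F = 2 ⇒ (2E)/4 − E + (2 + x) = 2.
Multiply by 8: 2·(2E) − 4·(2E) + 8·(2 + x) = 16, i.e. 16 + 8x − 2·(14 + 3x) = 16.
Collecting terms: 2x − 12 = 16, so 2x = 28, so x = 14.
Then 2E = 14 + 3·14 = 56, so E = 28, V = 2E/4 = 14, F = 2 + 14 = 16.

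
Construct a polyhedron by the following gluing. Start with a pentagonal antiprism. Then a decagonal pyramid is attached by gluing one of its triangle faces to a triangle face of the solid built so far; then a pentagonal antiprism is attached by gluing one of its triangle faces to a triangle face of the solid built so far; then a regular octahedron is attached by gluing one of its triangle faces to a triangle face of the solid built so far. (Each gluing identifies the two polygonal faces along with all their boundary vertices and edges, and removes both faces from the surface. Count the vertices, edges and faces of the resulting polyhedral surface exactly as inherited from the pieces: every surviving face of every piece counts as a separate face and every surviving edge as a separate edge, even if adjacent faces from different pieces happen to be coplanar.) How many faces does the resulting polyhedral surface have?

A pentagonal antiprism: V=10, E=20, F=12.
Attach a decagonal pyramid (V=11, E=20, F=11) along a 3-gon: merge 3 vertices and 3 edges, delete both glued faces → V=18, E=37, F=21.
Attach a pentagonal antiprism (V=10, E=20, F=12) along a 3-gon: merge 3 vertices and 3 edges, delete both glued faces → V=25, E=54, F=31.
Attach a regular octahedron (V=6, E=12, F=8) along a 3-gon: merge 3 vertices and 3 edges, delete both glued faces → V=28, E=63, F=37.
Check: V − E + F = 28 − 63 + 37 = 2.

37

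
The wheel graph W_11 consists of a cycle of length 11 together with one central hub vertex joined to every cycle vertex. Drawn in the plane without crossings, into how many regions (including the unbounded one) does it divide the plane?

12

W_11 has V = 11 + 1 = 12 vertices and E = 2·11 = 22 edges.
By Euler's formula F = 2 − V + E = 2 − 12 + 22 = 12.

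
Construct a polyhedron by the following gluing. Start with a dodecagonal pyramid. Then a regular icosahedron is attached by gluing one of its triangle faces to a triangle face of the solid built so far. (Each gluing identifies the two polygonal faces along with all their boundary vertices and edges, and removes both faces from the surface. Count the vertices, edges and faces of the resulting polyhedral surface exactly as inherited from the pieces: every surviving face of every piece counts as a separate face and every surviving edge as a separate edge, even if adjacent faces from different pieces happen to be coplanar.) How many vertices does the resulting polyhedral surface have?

22

A dodecagonal pyramid: V=13, E=24, F=13.
Attach a regular icosahedron (V=12, E=30, F=20) along a 3-gon: merge 3 vertices and 3 edges, delete both glued faces → V=22, E=51, F=31.
Check: V − E + F = 22 − 51 + 31 = 2.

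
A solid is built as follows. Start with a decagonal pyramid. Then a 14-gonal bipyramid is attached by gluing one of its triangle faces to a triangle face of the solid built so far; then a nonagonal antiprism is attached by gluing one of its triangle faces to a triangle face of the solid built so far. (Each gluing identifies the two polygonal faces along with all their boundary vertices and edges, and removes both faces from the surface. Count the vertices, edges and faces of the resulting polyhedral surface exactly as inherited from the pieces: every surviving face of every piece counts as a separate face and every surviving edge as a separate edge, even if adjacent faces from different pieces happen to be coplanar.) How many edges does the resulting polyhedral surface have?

A decagonal pyramid: V=11, E=20, F=11.
Attach a 14-gonal bipyramid (V=16, E=42, F=28) along a 3-gon: merge 3 vertices and 3 edges, delete both glued faces → V=24, E=59, F=37.
Attach a nonagonal antiprism (V=18, E=36, F=20) along a 3-gon: merge 3 vertices and 3 edges, delete both glued faces → V=39, E=92, F=55.
Check: V − E + F = 39 − 92 + 55 = 2.

92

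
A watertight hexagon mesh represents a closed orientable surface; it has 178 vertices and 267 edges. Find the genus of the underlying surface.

1

Every face is a hexagon and each edge borders two faces, so 6F = 2·267, giving F = 89.
χ = V − E + F = 178 − 267 + 89 = 0.
For a closed orientable surface χ = 2 − 2g, so g = (2 − (0))/2 = 1.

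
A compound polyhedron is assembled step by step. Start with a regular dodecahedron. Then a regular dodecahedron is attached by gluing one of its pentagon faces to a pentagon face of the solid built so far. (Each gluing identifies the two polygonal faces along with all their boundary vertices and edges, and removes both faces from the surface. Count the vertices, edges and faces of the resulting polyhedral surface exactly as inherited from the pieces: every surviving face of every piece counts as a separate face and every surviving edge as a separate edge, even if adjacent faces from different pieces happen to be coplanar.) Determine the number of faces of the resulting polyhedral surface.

A regular dodecahedron: V=20, E=30, F=12.
Attach a regular dodecahedron (V=20, E=30, F=12) along a 5-gon: merge 5 vertices and 5 edges, delete both glued faces → V=35, E=55, F=22.
Check: V − E + F = 35 − 55 + 22 = 2.

22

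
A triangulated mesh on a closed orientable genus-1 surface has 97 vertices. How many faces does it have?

χ = 2 − 2·1 = 0, and every face is a triangle so 3F = 2E.
V − E + F = 0 with E = 3F/2 gives 97 − (3/2 − 1)·F = 0, so F = 194 and E = 291.

194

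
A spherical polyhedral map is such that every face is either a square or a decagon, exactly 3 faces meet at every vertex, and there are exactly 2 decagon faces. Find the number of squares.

Let x be the number of squares; then F = 2 + x.
Edge–face incidences: 2E = 10·2 + 4·x = 20 + 4x.
Every vertex has degree 3, so 3V = 2E.
Euler: V − E + F = 2 ⇒ (2E)/3 − E + (2 + x) = 2.
Multiply by 6: 2·(2E) − 3·(2E) + 6·(2 + x) = 12, i.e. 12 + 6x − (20 + 4x) = 12.
Collecting terms: 2x − 8 = 12, so 2x = 20, so x = 10.
Then 2E = 20 + 4·10 = 60, so E = 30, V = 2E/3 = 20, F = 2 + 10 = 12.

10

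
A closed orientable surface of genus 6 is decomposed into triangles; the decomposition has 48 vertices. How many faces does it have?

116

χ = 2 − 2·6 = -10, and every face is a triangle so 3F = 2E.
V − E + F = -10 with E = 3F/2 gives 48 − (3/2 − 1)·F = -10, so F = 116 and E = 174.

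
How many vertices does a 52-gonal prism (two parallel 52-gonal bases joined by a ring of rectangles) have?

104

A prism on an n-gon has two n-gon bases and n rectangular sides: V = 2·52 = 104, E = 3·52 = 156, F = 52 + 2 = 54.
Check: V − E + F = 104 − 156 + 54 = 2.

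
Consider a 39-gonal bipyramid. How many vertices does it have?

A bipyramid over an n-gon has 2n triangular faces and n + 2 vertices: V = 39 + 2 = 41, E = 3·39 = 117, F = 2·39 = 78.

41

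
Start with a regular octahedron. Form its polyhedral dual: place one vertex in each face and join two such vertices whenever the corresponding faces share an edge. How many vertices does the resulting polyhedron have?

8

The base solid has V = 6, E = 12, F = 8.
The dual swaps V and F and preserves E: V′ = F = 8, E′ = E = 12, F′ = V = 6.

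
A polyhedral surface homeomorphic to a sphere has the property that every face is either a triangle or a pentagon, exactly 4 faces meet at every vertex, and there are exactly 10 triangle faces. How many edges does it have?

Let x be the number of pentagons; then F = 10 + x.
Edge–face incidences: 2E = 3·10 + 5·x = 30 + 5x.
Every vertex has degree 4, so 4V = 2E.
Euler: V − E + F = 2 ⇒ (2E)/4 − E + (10 + x) = 2.
Multiply by 8: 2·(2E) − 4·(2E) + 8·(10 + x) = 16, i.e. 80 + 8x − 2·(30 + 5x) = 16.
Collecting terms: −2x + 20 = 16, so −2x = −4, so x = 2.
Then 2E = 30 + 5·2 = 40, so E = 20, V = 2E/4 = 10, F = 10 + 2 = 12.

20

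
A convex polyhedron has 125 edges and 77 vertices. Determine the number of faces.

50

Here V − E + F = 2.
F = 2 − V + E = 2 − 77 + 125 = 50.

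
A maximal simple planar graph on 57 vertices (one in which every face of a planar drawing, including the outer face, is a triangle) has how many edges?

165

In a plane triangulation 3F = 2E and V − E + F = 2, so E = 3V − 6 = 3·57 − 6 = 165.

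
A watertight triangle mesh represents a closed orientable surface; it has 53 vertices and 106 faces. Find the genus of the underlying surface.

1

Every face is a triangle, so 2E = 3·106 = 318, giving E = 159.
χ = V − E + F = 53 − 159 + 106 = 0.
For a closed orientable surface χ = 2 − 2g, so g = (2 − (0))/2 = 1.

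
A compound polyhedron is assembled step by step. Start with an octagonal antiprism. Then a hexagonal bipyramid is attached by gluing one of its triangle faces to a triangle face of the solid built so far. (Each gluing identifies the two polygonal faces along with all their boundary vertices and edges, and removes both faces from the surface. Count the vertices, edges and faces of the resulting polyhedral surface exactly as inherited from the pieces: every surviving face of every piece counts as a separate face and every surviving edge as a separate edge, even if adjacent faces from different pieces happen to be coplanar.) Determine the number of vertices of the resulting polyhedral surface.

An octagonal antiprism: V=16, E=32, F=18.
Attach a hexagonal bipyramid (V=8, E=18, F=12) along a 3-gon: merge 3 vertices and 3 edges, delete both glued faces → V=21, E=47, F=28.
Check: V − E + F = 21 − 47 + 28 = 2.

21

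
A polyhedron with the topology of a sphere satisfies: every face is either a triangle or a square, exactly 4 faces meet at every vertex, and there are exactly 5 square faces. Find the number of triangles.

Let x be the number of triangles; then F = 5 + x.
Edge–face incidences: 2E = 4·5 + 3·x = 20 + 3x.
Every vertex has degree 4, so 4V = 2E.
Euler: V − E + F = 2 ⇒ (2E)/4 − E + (5 + x) = 2.
Multiply by 8: 2·(2E) − 4·(2E) + 8·(5 + x) = 16, i.e. 40 + 8x − 2·(20 + 3x) = 16.
Collecting terms: 2x = 16, so x = 8.
Then 2E = 20 + 3·8 = 44, so E = 22, V = 2E/4 = 11, F = 5 + 8 = 13.

8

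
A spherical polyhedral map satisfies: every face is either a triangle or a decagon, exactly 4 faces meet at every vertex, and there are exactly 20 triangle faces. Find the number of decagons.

Let x be the number of decagons; then F = 20 + x.
Edge–face incidences: 2E = 3·20 + 10·x = 60 + 10x.
Every vertex has degree 4, so 4V = 2E.
Euler: V − E + F = 2 ⇒ (2E)/4 − E + (20 + x) = 2.
Multiply by 8: 2·(2E) − 4·(2E) + 8·(20 + x) = 16, i.e. 160 + 8x − 2·(60 + 10x) = 16.
Collecting terms: −12x + 40 = 16, so −12x = −24, so x = 2.
Then 2E = 60 + 10·2 = 80, so E = 40, V = 2E/4 = 20, F = 20 + 2 = 22.

2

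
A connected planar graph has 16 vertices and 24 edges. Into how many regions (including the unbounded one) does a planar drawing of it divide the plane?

10

Euler's formula for a connected plane graph: V − E + F = 2, so F = 2 − 16 + 24 = 10.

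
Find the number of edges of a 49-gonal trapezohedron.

196

The n-trapezohedron (dual of the n-antiprism) has V = 2·49 + 2 = 100, E = 4·49 = 196, F = 2·49 = 98.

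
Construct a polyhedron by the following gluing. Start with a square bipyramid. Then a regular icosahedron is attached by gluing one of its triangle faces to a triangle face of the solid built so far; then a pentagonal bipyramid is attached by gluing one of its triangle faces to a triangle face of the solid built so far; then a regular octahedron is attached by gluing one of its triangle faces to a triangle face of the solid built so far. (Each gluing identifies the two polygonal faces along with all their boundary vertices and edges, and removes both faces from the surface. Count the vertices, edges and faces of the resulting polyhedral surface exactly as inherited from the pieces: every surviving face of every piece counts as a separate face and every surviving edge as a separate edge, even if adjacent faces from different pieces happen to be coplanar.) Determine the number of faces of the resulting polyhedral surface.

40

A square bipyramid: V=6, E=12, F=8.
Attach a regular icosahedron (V=12, E=30, F=20) along a 3-gon: merge 3 vertices and 3 edges, delete both glued faces → V=15, E=39, F=26.
Attach a pentagonal bipyramid (V=7, E=15, F=10) along a 3-gon: merge 3 vertices and 3 edges, delete both glued faces → V=19, E=51, F=34.
Attach a regular octahedron (V=6, E=12, F=8) along a 3-gon: merge 3 vertices and 3 edges, delete both glued faces → V=22, E=60, F=40.
Check: V − E + F = 22 − 60 + 40 = 2.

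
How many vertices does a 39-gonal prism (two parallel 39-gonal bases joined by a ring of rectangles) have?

78

A prism on an n-gon has two n-gon bases and n rectangular sides: V = 2·39 = 78, E = 3·39 = 117, F = 39 + 2 = 41.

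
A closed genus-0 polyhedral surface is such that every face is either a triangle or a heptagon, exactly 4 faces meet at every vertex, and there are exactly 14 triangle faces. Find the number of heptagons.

2

Let x be the number of heptagons; then F = 14 + x.
Edge–face incidences: 2E = 3·14 + 7·x = 42 + 7x.
Every vertex has degree 4, so 4V = 2E.
Euler: V − E + F = 2 ⇒ (2E)/4 − E + (14 + x) = 2.
Multiply by 8: 2·(2E) − 4·(2E) + 8·(14 + x) = 16, i.e. 112 + 8x − 2·(42 + 7x) = 16.
Collecting terms: −6x + 28 = 16, so −6x = −12, so x = 2.
Then 2E = 42 + 7·2 = 56, so E = 28, V = 2E/4 = 14, F = 14 + 2 = 16.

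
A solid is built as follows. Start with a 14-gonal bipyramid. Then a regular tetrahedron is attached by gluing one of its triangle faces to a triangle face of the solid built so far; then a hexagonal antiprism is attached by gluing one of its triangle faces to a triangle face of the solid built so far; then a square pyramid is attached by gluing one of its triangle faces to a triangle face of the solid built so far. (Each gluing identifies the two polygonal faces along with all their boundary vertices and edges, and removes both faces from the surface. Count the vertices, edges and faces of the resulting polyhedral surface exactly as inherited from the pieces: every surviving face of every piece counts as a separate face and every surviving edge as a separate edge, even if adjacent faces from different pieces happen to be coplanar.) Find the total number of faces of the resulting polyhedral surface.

A 14-gonal bipyramid: V=16, E=42, F=28.
Attach a regular tetrahedron (V=4, E=6, F=4) along a 3-gon: merge 3 vertices and 3 edges, delete both glued faces → V=17, E=45, F=30.
Attach a hexagonal antiprism (V=12, E=24, F=14) along a 3-gon: merge 3 vertices and 3 edges, delete both glued faces → V=26, E=66, F=42.
Attach a square pyramid (V=5, E=8, F=5) along a 3-gon: merge 3 vertices and 3 edges, delete both glued faces → V=28, E=71, F=45.
Check: V − E + F = 28 − 71 + 45 = 2.

45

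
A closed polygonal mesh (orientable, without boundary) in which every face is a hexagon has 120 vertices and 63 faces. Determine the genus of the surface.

Every face is a hexagon, so 2E = 6·63 = 378, giving E = 189.
χ = V − E + F = 120 − 189 + 63 = -6.
For a closed orientable surface χ = 2 − 2g, so g = (2 − (-6))/2 = 4.

4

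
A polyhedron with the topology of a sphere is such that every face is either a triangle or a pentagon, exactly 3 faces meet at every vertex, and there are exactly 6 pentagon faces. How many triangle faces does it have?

2

Let x be the number of triangles; then F = 6 + x.
Edge–face incidences: 2E = 5·6 + 3·x = 30 + 3x.
Every vertex has degree 3, so 3V = 2E.
Euler: V − E + F = 2 ⇒ (2E)/3 − E + (6 + x) = 2.
Multiply by 6: 2·(2E) − 3·(2E) + 6·(6 + x) = 12, i.e. 36 + 6x − (30 + 3x) = 12.
Collecting terms: 3x + 6 = 12, so 3x = 6, so x = 2.
Then 2E = 30 + 3·2 = 36, so E = 18, V = 2E/3 = 12, F = 6 + 2 = 8.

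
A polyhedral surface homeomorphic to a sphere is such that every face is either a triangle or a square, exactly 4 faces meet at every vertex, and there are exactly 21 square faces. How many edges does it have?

54

Let x be the number of triangles; then F = 21 + x.
Edge–face incidences: 2E = 4·21 + 3·x = 84 + 3x.
Every vertex has degree 4, so 4V = 2E.
Euler: V − E + F = 2 ⇒ (2E)/4 − E + (21 + x) = 2.
Multiply by 8: 2·(2E) − 4·(2E) + 8·(21 + x) = 16, i.e. 168 + 8x − 2·(84 + 3x) = 16.
Collecting terms: 2x = 16, so x = 8.
Then 2E = 84 + 3·8 = 108, so E = 54, V = 2E/4 = 27, F = 21 + 8 = 29.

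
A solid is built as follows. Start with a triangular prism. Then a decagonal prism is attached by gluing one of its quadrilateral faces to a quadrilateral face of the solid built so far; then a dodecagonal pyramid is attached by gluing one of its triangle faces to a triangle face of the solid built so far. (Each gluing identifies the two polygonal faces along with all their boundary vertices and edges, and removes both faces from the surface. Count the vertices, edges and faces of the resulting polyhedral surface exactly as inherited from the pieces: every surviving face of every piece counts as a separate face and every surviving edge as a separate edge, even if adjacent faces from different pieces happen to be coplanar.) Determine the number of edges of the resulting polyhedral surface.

56

A triangular prism: V=6, E=9, F=5.
Attach a decagonal prism (V=20, E=30, F=12) along a 4-gon: merge 4 vertices and 4 edges, delete both glued faces → V=22, E=35, F=15.
Attach a dodecagonal pyramid (V=13, E=24, F=13) along a 3-gon: merge 3 vertices and 3 edges, delete both glued faces → V=32, E=56, F=26.
Check: V − E + F = 32 − 56 + 26 = 2.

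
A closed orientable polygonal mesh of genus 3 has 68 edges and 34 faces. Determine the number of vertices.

30

For a closed orientable surface of genus 3, χ = 2 − 2·3 = -4.
V = -4 + E − F = -4 + 68 − 34 = 30.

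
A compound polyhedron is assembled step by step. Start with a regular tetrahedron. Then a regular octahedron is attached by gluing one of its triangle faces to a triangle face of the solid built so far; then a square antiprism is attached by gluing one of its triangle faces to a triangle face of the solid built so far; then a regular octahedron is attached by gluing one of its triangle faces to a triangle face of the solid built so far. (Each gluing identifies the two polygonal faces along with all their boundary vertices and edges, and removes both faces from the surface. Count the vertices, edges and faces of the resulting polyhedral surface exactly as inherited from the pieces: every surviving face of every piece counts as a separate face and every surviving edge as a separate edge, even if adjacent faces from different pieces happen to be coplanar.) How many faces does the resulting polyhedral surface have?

24

A regular tetrahedron: V=4, E=6, F=4.
Attach a regular octahedron (V=6, E=12, F=8) along a 3-gon: merge 3 vertices and 3 edges, delete both glued faces → V=7, E=15, F=10.
Attach a square antiprism (V=8, E=16, F=10) along a 3-gon: merge 3 vertices and 3 edges, delete both glued faces → V=12, E=28, F=18.
Attach a regular octahedron (V=6, E=12, F=8) along a 3-gon: merge 3 vertices and 3 edges, delete both glued faces → V=15, E=37, F=24.
Check: V − E + F = 15 − 37 + 24 = 2.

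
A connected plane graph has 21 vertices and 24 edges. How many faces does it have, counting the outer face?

5

Euler's formula for a connected plane graph: V − E + F = 2, so F = 2 − 21 + 24 = 5.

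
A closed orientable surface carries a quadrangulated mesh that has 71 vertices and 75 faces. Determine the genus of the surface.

3

Every face is a square, so 2E = 4·75 = 300, giving E = 150.
χ = V − E + F = 71 − 150 + 75 = -4.
For a closed orientable surface χ = 2 − 2g, so g = (2 − (-4))/2 = 3.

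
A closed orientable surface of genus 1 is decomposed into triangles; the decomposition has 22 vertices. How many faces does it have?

χ = 2 − 2·1 = 0, and every face is a triangle so 3F = 2E.
V − E + F = 0 with E = 3F/2 gives 22 − (3/2 − 1)·F = 0, so F = 44 and E = 66.

44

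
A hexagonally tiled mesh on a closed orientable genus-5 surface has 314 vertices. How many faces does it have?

χ = 2 − 2·5 = -8, and every face is a hexagon so 6F = 2E.
V − E + F = -8 with E = 6F/2 gives 314 − (6/2 − 1)·F = -8, so F = 161 and E = 483.

161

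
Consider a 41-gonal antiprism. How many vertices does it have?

82

An antiprism on an n-gon has two n-gon caps and 2n triangles: V = 2·41 = 82, E = 4·41 = 164, F = 2·41 + 2 = 84.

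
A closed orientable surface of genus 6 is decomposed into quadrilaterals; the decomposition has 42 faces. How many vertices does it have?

χ = 2 − 2·6 = -10, and every face is a square so 4F = 2E.
E = 4·42/2 = 84. Then V = -10 + E − F = -10 + 84 − 42 = 32.

32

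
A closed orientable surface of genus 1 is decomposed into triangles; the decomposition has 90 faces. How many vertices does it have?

χ = 2 − 2·1 = 0, and every face is a triangle so 3F = 2E.
E = 3·90/2 = 135. Then V = 0 + E − F = 0 + 135 − 90 = 45.

45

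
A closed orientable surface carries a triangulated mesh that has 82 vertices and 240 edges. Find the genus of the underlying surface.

0

Every face is a triangle and each edge borders two faces, so 3F = 2·240, giving F = 160.
χ = V − E + F = 82 − 240 + 160 = 2.
For a closed orientable surface χ = 2 − 2g, so g = (2 − (2))/2 = 0.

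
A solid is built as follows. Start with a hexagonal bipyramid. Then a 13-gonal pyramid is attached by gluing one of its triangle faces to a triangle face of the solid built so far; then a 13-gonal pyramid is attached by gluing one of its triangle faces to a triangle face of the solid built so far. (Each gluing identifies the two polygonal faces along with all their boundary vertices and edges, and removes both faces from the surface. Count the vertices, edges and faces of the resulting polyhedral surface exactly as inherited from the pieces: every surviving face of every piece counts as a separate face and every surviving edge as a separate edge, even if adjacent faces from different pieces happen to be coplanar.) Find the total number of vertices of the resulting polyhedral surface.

30

A hexagonal bipyramid: V=8, E=18, F=12.
Attach a 13-gonal pyramid (V=14, E=26, F=14) along a 3-gon: merge 3 vertices and 3 edges, delete both glued faces → V=19, E=41, F=24.
Attach a 13-gonal pyramid (V=14, E=26, F=14) along a 3-gon: merge 3 vertices and 3 edges, delete both glued faces → V=30, E=64, F=36.
Check: V − E + F = 30 − 64 + 36 = 2.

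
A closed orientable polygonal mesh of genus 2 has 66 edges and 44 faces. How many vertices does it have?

For a closed orientable surface of genus 2, χ = 2 − 2·2 = -2.
V = -2 + E − F = -2 + 66 − 44 = 20.

20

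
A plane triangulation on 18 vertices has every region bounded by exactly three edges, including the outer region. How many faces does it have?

In a plane triangulation 3F = 2E and V − E + F = 2, so F = 2V − 4 = 2·18 − 4 = 32.

32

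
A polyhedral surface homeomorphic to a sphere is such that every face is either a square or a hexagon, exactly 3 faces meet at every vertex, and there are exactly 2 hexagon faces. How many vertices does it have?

12

Let x be the number of squares; then F = 2 + x.
Edge–face incidences: 2E = 6·2 + 4·x = 12 + 4x.
Every vertex has degree 3, so 3V = 2E.
Euler: V − E + F = 2 ⇒ (2E)/3 − E + (2 + x) = 2.
Multiply by 6: 2·(2E) − 3·(2E) + 6·(2 + x) = 12, i.e. 12 + 6x − (12 + 4x) = 12.
Collecting terms: 2x = 12, so x = 6.
Then 2E = 12 + 4·6 = 36, so E = 18, V = 2E/3 = 12, F = 2 + 6 = 8.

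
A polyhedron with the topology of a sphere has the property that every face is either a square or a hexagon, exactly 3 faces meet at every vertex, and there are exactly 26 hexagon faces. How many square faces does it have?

Let x be the number of squares; then F = 26 + x.
Edge–face incidences: 2E = 6·26 + 4·x = 156 + 4x.
Every vertex has degree 3, so 3V = 2E.
Euler: V − E + F = 2 ⇒ (2E)/3 − E + (26 + x) = 2.
Multiply by 6: 2·(2E) − 3·(2E) + 6·(26 + x) = 12, i.e. 156 + 6x − (156 + 4x) = 12.
Collecting terms: 2x = 12, so x = 6.
Then 2E = 156 + 4·6 = 180, so E = 90, V = 2E/3 = 60, F = 26 + 6 = 32.

6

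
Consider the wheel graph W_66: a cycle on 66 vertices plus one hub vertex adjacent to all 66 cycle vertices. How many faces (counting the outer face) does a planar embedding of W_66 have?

67

W_66 has V = 66 + 1 = 67 vertices and E = 2·66 = 132 edges.
By Euler's formula F = 2 − V + E = 2 − 67 + 132 = 67.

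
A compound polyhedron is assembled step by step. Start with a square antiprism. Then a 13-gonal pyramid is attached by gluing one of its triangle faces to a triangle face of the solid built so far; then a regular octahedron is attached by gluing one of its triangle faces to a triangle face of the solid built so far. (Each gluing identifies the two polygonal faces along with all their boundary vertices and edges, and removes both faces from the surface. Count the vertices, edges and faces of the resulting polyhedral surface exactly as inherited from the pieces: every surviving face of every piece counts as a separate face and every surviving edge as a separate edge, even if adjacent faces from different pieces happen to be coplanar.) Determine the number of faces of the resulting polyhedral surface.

A square antiprism: V=8, E=16, F=10.
Attach a 13-gonal pyramid (V=14, E=26, F=14) along a 3-gon: merge 3 vertices and 3 edges, delete both glued faces → V=19, E=39, F=22.
Attach a regular octahedron (V=6, E=12, F=8) along a 3-gon: merge 3 vertices and 3 edges, delete both glued faces → V=22, E=48, F=28.
Check: V − E + F = 22 − 48 + 28 = 2.

28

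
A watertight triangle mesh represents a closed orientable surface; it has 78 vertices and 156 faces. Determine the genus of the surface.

Every face is a triangle, so 2E = 3·156 = 468, giving E = 234.
χ = V − E + F = 78 − 234 + 156 = 0.
For a closed orientable surface χ = 2 − 2g, so g = (2 − (0))/2 = 1.

1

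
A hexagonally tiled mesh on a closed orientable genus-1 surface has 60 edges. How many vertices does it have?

40

χ = 2 − 2·1 = 0, and every face is a hexagon so 6F = 2E.
F = 2E/6 = 20. Then V = 0 + E − F = 0 + 60 − 20 = 40.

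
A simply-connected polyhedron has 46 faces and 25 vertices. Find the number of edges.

69

Here V − E + F = 2.
E = V + F − (2) = 25 + 46 − (2) = 69.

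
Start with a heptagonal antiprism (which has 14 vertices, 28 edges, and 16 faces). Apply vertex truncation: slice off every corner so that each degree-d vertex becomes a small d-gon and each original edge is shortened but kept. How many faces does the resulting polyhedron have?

30

Truncation replaces each original edge-end by a new vertex, so V′ = 2E = 56.
Each original edge survives, and each old vertex of degree d contributes d new edges; summing degrees gives Σd = 2E, so E′ = E + 2E = 3E = 84.
Each original face survives and each original vertex becomes one new face: F′ = F + V = 30.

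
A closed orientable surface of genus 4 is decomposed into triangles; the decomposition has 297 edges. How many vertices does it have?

χ = 2 − 2·4 = -6, and every face is a triangle so 3F = 2E.
F = 2E/3 = 198. Then V = -6 + E − F = -6 + 297 − 198 = 93.

93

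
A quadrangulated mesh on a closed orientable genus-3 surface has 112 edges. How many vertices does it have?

χ = 2 − 2·3 = -4, and every face is a square so 4F = 2E.
F = 2E/4 = 56. Then V = -4 + E − F = -4 + 112 − 56 = 52.

52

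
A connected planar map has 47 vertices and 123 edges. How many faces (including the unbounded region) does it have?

78

Euler's formula for a connected plane graph: V − E + F = 2, so F = 2 − 47 + 123 = 78.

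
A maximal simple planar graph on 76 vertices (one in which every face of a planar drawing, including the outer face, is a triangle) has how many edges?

222

In a plane triangulation 3F = 2E and V − E + F = 2, so E = 3V − 6 = 3·76 − 6 = 222.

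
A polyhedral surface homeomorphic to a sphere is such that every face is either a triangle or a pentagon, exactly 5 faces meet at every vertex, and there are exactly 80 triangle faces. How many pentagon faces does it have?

12

Let x be the number of pentagons; then F = 80 + x.
Edge–face incidences: 2E = 3·80 + 5·x = 240 + 5x.
Every vertex has degree 5, so 5V = 2E.
Euler: V − E + F = 2 ⇒ (2E)/5 − E + (80 + x) = 2.
Multiply by 10: 2·(2E) − 5·(2E) + 10·(80 + x) = 20, i.e. 800 + 10x − 3·(240 + 5x) = 20.
Collecting terms: −5x + 80 = 20, so −5x = −60, so x = 12.
Then 2E = 240 + 5·12 = 300, so E = 150, V = 2E/5 = 60, F = 80 + 12 = 92.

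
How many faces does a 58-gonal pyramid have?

A pyramid on an n-gon base has one n-gon and n triangles: V = 58 + 1 = 59, E = 2·58 = 116, F = 58 + 1 = 59.

59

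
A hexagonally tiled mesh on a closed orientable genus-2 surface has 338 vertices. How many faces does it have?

170

χ = 2 − 2·2 = -2, and every face is a hexagon so 6F = 2E.
V − E + F = -2 with E = 6F/2 gives 338 − (6/2 − 1)·F = -2, so F = 170 and E = 510.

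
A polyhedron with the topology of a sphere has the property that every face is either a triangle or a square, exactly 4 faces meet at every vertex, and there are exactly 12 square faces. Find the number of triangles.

Let x be the number of triangles; then F = 12 + x.
Edge–face incidences: 2E = 4·12 + 3·x = 48 + 3x.
Every vertex has degree 4, so 4V = 2E.
Euler: V − E + F = 2 ⇒ (2E)/4 − E + (12 + x) = 2.
Multiply by 8: 2·(2E) − 4·(2E) + 8·(12 + x) = 16, i.e. 96 + 8x − 2·(48 + 3x) = 16.
Collecting terms: 2x = 16, so x = 8.
Then 2E = 48 + 3·8 = 72, so E = 36, V = 2E/4 = 18, F = 12 + 8 = 20.

8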